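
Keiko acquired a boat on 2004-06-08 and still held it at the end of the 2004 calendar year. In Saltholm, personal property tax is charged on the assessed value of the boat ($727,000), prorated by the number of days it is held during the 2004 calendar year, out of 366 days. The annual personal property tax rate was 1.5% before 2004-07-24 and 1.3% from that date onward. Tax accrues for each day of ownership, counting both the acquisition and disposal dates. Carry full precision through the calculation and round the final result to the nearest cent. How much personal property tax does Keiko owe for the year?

2004-06-08 to 2004-07-23: 46 days at 1.5% → $727,000 × 1.5% × 46/366 = $1,370.5738
2004-07-24 to 2004-12-31: 161 days at 1.3% → $727,000 × 1.3% × 161/366 = $4,157.4071
Total = $5,527.9809

$5,527.98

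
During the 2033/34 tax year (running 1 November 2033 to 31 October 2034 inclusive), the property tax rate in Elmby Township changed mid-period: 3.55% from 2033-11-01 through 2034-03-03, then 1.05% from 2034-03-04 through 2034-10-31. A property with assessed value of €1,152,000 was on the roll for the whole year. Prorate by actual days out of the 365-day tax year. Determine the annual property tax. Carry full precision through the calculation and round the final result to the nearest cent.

€21,801.21

2033-11-01 to 2034-03-03: 123 days at 3.55% → €1,152,000 × 3.55% × 123/365 = €13,781.3918
2034-03-04 to 2034-10-31: 242 days at 1.05% → €1,152,000 × 1.05% × 242/365 = €8,019.8137
Total = €21,801.2055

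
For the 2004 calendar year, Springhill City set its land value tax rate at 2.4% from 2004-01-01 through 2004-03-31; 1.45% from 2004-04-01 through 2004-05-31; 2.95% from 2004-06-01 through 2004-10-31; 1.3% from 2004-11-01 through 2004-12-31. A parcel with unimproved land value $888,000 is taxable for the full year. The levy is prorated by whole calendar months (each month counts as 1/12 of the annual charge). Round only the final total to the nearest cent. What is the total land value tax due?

2004-01-01 to 2004-03-31: 3 months at 2.4% → $888,000 × 2.4% × 3/12 = $5,328.0000
2004-04-01 to 2004-05-31: 2 months at 1.45% → $888,000 × 1.45% × 2/12 = $2,146.0000
2004-06-01 to 2004-10-31: 5 months at 2.95% → $888,000 × 2.95% × 5/12 = $10,915.0000
2004-11-01 to 2004-12-31: 2 months at 1.3% → $888,000 × 1.3% × 2/12 = $1,924.0000
Total = $20,313.0000

$20,313.00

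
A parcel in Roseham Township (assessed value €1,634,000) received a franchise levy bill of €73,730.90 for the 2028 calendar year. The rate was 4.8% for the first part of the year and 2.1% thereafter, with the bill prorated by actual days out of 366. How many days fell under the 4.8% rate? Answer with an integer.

327 days

Let d = days at the first rate; then 366 − d days at the second rate.
€1,634,000 × [4.8%·d + 2.1%·(366−d)] / 366 = €73,730.90
Solving gives d = 327, so the new rate took effect on November 23, 2028.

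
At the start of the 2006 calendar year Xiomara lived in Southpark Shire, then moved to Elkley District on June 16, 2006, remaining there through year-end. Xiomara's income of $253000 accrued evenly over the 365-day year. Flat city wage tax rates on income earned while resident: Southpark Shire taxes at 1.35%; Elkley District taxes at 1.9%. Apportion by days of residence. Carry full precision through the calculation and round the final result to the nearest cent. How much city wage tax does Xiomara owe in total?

$4174.15

Southpark Shire, January 1 – June 15, 2006: 166 days → $253000 × 1.35% × 166/365 = $1553.3507
Elkley District, June 16 – December 31, 2006: 199 days → $253000 × 1.9% × 199/365 = $2620.8027
Total = $4174.1534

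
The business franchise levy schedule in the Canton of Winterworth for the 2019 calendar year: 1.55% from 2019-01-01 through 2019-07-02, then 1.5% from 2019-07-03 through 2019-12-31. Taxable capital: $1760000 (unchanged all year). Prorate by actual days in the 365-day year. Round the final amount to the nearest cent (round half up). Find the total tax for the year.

2019-01-01 to 2019-07-02: 183 days at 1.55% → $1760000 × 1.55% × 183/365 = $13677.3699
2019-07-03 to 2019-12-31: 182 days at 1.5% → $1760000 × 1.5% × 182/365 = $13163.8356
Total = $26841.2055

$26841.21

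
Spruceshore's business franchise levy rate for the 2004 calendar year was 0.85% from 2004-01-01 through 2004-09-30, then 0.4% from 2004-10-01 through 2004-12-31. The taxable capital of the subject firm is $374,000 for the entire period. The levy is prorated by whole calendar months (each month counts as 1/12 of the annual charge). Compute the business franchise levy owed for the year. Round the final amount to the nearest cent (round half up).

$2,758.25

2004-01-01 to 2004-09-30: 9 months at 0.85% → $374,000 × 0.85% × 9/12 = $2,384.2500
2004-10-01 to 2004-12-31: 3 months at 0.4% → $374,000 × 0.4% × 3/12 = $374.0000
Total = $2,758.2500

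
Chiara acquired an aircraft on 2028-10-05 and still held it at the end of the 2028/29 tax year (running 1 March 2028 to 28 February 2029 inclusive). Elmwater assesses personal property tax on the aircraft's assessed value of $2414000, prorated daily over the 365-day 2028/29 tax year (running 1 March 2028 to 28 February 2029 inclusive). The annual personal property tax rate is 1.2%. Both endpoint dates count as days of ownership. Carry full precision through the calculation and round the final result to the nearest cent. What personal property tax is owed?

$11666.56

Days held (2028-10-05 to 2029-02-28): 147 out of 365
Tax = $2414000 × 1.2% × 147/365 = $11666.5644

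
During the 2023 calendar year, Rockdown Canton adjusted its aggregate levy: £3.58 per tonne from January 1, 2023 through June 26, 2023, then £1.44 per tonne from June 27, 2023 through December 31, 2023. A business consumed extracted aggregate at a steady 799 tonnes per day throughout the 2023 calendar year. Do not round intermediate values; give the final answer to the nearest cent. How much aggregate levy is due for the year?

£722599.62

January 1 – June 26, 2023: 177 days × 799 tonnes/day = 141,423 tonnes at £3.58/tonne → £506294.34
June 27 – December 31, 2023: 188 days × 799 tonnes/day = 150,212 tonnes at £1.44/tonne → £216305.28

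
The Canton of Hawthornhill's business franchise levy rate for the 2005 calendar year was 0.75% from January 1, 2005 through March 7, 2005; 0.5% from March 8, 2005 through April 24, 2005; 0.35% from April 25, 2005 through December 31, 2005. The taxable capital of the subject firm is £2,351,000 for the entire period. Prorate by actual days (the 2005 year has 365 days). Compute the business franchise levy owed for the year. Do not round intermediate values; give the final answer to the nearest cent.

January 1 – March 7, 2005: 66 days at 0.75% → £2,351,000 × 0.75% × 66/365 = £3,188.3425
March 8 – April 24, 2005: 48 days at 0.5% → £2,351,000 × 0.5% × 48/365 = £1,545.8630
April 25 – December 31, 2005: 251 days at 0.35% → £2,351,000 × 0.35% × 251/365 = £5,658.5027
Total = £10,392.7082

£10,392.71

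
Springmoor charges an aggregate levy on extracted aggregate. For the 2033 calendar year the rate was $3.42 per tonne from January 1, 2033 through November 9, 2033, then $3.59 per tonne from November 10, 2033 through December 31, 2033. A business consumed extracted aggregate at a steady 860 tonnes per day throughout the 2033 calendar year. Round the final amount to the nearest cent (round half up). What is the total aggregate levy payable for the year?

January 1 – November 9, 2033: 313 days × 860 tonnes/day = 269,180 tonnes at $3.42/tonne → $920,595.60
November 10 – December 31, 2033: 52 days × 860 tonnes/day = 44,720 tonnes at $3.59/tonne → $160,544.80

$1,081,140.40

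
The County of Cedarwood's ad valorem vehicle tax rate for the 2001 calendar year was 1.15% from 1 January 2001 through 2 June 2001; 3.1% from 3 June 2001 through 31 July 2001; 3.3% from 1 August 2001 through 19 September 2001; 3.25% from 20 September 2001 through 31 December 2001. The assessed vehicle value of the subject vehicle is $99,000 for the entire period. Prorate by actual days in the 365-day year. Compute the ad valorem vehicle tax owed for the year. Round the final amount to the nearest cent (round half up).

1 January – 2 June 2001: 153 days at 1.15% → $99,000 × 1.15% × 153/365 = $477.2342
3 June – 31 July 2001: 59 days at 3.1% → $99,000 × 3.1% × 59/365 = $496.0849
1 August – 19 September 2001: 50 days at 3.3% → $99,000 × 3.3% × 50/365 = $447.5342
20 September – 31 December 2001: 103 days at 3.25% → $99,000 × 3.25% × 103/365 = $907.9521
Total = $2,328.8055

$2,328.81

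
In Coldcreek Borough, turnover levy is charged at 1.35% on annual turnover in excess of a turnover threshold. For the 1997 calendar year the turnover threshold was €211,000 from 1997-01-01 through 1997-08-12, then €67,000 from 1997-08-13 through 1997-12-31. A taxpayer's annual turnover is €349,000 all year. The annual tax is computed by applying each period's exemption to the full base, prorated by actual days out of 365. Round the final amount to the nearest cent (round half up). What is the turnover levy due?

€2,613.97

1997-01-01 to 1997-08-12: 224 days, exemption €211,000 → (€349,000 − €211,000) × 1.35% × 224/365 = €1,143.3205
1997-08-13 to 1997-12-31: 141 days, exemption €67,000 → (€349,000 − €67,000) × 1.35% × 141/365 = €1,470.6493
Total = €2,613.9699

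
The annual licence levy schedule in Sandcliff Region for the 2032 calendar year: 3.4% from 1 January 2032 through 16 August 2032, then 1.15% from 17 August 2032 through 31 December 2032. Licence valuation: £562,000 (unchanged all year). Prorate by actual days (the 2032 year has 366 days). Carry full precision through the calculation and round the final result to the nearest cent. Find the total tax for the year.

1 January – 16 August 2032: 229 days at 3.4% → £562,000 × 3.4% × 229/366 = £11,955.5519
17 August – 31 December 2032: 137 days at 1.15% → £562,000 × 1.15% × 137/366 = £2,419.2104
Total = £14,374.7623

£14,374.76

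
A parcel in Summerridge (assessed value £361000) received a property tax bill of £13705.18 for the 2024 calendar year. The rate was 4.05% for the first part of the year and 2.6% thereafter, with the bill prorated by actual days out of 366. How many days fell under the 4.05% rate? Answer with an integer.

Let d = days at the first rate; then 366 − d days at the second rate.
£361000 × [4.05%·d + 2.6%·(366−d)] / 366 = £13705.18
Solving gives d = 302, so the new rate took effect on 29 Oct 2024.

302 days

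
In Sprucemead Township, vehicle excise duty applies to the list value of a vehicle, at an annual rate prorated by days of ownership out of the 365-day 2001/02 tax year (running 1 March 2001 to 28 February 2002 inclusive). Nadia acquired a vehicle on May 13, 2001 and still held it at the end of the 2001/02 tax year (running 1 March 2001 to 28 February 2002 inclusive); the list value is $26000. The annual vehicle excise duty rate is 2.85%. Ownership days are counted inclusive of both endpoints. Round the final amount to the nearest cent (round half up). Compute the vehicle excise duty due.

$592.80

Days held (May 13, 2001 – February 28, 2002): 292 out of 365
Tax = $26000 × 2.85% × 292/365 = $592.8000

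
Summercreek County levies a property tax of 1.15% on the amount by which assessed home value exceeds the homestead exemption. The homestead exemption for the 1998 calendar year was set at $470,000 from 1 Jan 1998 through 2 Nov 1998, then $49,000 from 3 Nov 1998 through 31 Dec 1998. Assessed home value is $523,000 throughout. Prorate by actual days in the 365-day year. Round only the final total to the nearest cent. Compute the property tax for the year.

$1,392.10

1 Jan – 2 Nov 1998: 306 days, exemption $470,000 → ($523,000 − $470,000) × 1.15% × 306/365 = $510.9781
3 Nov – 31 Dec 1998: 59 days, exemption $49,000 → ($523,000 − $49,000) × 1.15% × 59/365 = $881.1205
Total = $1,392.0986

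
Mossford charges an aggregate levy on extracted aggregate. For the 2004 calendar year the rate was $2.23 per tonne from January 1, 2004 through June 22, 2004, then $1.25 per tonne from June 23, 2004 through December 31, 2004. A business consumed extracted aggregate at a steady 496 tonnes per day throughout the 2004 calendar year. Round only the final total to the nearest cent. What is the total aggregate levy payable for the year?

January 1 – June 22, 2004: 174 days × 496 tonnes/day = 86,304 tonnes at $2.23/tonne → $192457.92
June 23 – December 31, 2004: 192 days × 496 tonnes/day = 95,232 tonnes at $1.25/tonne → $119040.00

$311497.92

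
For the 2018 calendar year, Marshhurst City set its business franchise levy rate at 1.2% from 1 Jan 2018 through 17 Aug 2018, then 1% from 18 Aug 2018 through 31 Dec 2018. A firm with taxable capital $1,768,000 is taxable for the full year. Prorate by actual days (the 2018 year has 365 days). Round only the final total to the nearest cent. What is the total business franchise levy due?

1 Jan – 17 Aug 2018: 229 days at 1.2% → $1,768,000 × 1.2% × 229/365 = $13,310.8603
18 Aug – 31 Dec 2018: 136 days at 1% → $1,768,000 × 1% × 136/365 = $6,587.6164
Total = $19,898.4767

$19,898.48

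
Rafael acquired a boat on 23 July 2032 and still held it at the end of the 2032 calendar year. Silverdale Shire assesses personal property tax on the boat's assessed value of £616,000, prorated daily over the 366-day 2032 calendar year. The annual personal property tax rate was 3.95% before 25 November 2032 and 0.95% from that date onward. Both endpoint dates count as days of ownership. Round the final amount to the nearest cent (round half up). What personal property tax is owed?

£8,901.70

23 July – 24 November 2032: 125 days at 3.95% → £616,000 × 3.95% × 125/366 = £8,310.1093
25 November – 31 December 2032: 37 days at 0.95% → £616,000 × 0.95% × 37/366 = £591.5956
Total = £8,901.7049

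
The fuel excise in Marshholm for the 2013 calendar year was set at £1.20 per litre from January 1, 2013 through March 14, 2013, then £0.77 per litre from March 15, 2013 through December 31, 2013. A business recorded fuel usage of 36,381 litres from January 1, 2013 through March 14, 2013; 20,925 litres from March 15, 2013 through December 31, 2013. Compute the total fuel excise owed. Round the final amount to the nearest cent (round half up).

January 1 – March 14, 2013: 36,381 litres at £1.20/litre → £43,657.20
March 15 – December 31, 2013: 20,925 litres at £0.77/litre → £16,112.25

£59,769.45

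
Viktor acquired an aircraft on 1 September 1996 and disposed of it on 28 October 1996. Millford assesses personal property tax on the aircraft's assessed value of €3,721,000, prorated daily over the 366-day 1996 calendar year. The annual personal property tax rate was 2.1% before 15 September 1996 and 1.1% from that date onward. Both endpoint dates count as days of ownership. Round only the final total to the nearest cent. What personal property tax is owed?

1 September – 14 September 1996: 14 days at 2.1% → €3,721,000 × 2.1% × 14/366 = €2,989.0000
15 September – 28 October 1996: 44 days at 1.1% → €3,721,000 × 1.1% × 44/366 = €4,920.6667
Total = €7,909.6667

€7,909.67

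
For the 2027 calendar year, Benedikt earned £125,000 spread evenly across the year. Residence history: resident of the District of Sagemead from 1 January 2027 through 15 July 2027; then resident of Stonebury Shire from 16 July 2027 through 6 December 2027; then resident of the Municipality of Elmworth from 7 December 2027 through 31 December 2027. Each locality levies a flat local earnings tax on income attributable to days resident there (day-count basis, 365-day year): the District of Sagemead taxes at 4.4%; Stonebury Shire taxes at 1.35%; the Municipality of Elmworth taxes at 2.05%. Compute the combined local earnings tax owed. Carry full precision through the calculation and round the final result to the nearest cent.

£3,794.69

The District of Sagemead, 1 January – 15 July 2027: 196 days → £125,000 × 4.4% × 196/365 = £2,953.4247
Stonebury Shire, 16 July – 6 December 2027: 144 days → £125,000 × 1.35% × 144/365 = £665.7534
The Municipality of Elmworth, 7 December – 31 December 2027: 25 days → £125,000 × 2.05% × 25/365 = £175.5137
Total = £3,794.6918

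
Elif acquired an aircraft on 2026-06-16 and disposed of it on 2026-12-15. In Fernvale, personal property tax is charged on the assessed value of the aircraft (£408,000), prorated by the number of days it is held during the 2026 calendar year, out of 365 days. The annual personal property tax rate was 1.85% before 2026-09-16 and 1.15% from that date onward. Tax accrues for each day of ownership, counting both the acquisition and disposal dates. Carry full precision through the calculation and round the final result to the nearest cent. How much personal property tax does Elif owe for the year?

2026-06-16 to 2026-09-15: 92 days at 1.85% → £408,000 × 1.85% × 92/365 = £1,902.5096
2026-09-16 to 2026-12-15: 91 days at 1.15% → £408,000 × 1.15% × 91/365 = £1,169.7863
Total = £3,072.2959

£3,072.30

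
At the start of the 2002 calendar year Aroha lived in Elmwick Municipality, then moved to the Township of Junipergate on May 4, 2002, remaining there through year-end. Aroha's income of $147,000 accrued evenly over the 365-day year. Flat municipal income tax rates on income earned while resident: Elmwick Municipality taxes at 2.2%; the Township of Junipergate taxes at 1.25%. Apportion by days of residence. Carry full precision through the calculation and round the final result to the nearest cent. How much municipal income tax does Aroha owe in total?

$2,308.10

Elmwick Municipality, January 1 – May 3, 2002: 123 days → $147,000 × 2.2% × 123/365 = $1,089.8137
The Township of Junipergate, May 4 – December 31, 2002: 242 days → $147,000 × 1.25% × 242/365 = $1,218.2877
Total = $2,308.1014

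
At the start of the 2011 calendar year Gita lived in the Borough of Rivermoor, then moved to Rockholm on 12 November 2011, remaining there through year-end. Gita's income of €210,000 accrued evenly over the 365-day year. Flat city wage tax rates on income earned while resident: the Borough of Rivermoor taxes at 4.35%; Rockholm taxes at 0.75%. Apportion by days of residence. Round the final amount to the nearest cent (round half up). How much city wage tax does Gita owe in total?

The Borough of Rivermoor, 1 January – 11 November 2011: 315 days → €210,000 × 4.35% × 315/365 = €7,883.6301
Rockholm, 12 November – 31 December 2011: 50 days → €210,000 × 0.75% × 50/365 = €215.7534
Total = €8,099.3836

€8,099.38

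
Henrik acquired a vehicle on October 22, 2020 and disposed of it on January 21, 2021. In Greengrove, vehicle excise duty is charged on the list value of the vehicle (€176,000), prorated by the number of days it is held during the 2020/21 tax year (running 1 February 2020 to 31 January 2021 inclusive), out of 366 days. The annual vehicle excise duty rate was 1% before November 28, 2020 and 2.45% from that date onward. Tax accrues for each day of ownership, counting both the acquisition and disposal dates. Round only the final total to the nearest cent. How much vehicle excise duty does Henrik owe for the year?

October 22 – November 27, 2020: 37 days at 1% → €176,000 × 1% × 37/366 = €177.9235
November 28, 2020 – January 21, 2021: 55 days at 2.45% → €176,000 × 2.45% × 55/366 = €647.9781
Total = €825.9016

€825.90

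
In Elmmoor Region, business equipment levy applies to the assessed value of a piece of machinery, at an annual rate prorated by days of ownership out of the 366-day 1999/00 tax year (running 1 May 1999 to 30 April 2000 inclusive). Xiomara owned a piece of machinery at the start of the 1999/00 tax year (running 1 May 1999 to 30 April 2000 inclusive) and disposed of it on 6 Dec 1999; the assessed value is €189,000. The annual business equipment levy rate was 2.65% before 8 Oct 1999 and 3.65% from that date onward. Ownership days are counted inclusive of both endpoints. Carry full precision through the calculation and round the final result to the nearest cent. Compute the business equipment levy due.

€3,320.41

1 May – 7 Oct 1999: 160 days at 2.65% → €189,000 × 2.65% × 160/366 = €2,189.5082
8 Oct – 6 Dec 1999: 60 days at 3.65% → €189,000 × 3.65% × 60/366 = €1,130.9016
Total = €3,320.4098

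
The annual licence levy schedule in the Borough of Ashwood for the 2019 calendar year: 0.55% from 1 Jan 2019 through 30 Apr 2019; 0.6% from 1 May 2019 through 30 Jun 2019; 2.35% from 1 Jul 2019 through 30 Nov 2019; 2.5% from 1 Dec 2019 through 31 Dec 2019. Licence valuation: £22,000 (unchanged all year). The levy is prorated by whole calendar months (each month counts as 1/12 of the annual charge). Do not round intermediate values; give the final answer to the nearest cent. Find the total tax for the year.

1 Jan – 30 Apr 2019: 4 months at 0.55% → £22,000 × 0.55% × 4/12 = £40.3333
1 May – 30 Jun 2019: 2 months at 0.6% → £22,000 × 0.6% × 2/12 = £22.0000
1 Jul – 30 Nov 2019: 5 months at 2.35% → £22,000 × 2.35% × 5/12 = £215.4167
1 Dec – 31 Dec 2019: 1 month at 2.5% → £22,000 × 2.5% × 1/12 = £45.8333
Total = £323.5833

£323.58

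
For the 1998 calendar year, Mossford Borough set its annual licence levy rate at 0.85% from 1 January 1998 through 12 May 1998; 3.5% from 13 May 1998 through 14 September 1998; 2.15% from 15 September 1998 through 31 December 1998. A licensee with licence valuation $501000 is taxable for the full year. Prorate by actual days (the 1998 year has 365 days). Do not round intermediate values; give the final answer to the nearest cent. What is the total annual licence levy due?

1 January – 12 May 1998: 132 days at 0.85% → $501000 × 0.85% × 132/365 = $1540.0603
13 May – 14 September 1998: 125 days at 3.5% → $501000 × 3.5% × 125/365 = $6005.1370
15 September – 31 December 1998: 108 days at 2.15% → $501000 × 2.15% × 108/365 = $3187.1836
Total = $10732.3808

$10732.38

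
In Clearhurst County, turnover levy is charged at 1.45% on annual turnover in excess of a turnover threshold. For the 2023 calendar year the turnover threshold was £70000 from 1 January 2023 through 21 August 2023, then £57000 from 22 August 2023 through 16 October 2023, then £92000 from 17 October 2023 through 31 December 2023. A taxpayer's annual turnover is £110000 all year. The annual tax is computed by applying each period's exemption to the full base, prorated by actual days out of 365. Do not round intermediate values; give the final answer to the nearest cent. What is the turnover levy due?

1 January – 21 August 2023: 233 days, exemption £70000 → (£110000 − £70000) × 1.45% × 233/365 = £370.2466
22 August – 16 October 2023: 56 days, exemption £57000 → (£110000 − £57000) × 1.45% × 56/365 = £117.9068
17 October – 31 December 2023: 76 days, exemption £92000 → (£110000 − £92000) × 1.45% × 76/365 = £54.3452
Total = £542.4986

£542.50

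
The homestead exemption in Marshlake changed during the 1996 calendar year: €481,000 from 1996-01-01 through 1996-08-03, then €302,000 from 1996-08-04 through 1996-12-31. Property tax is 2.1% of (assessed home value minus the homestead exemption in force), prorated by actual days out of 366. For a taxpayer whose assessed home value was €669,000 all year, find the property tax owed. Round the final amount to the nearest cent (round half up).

1996-01-01 to 1996-08-03: 216 days, exemption €481,000 → (€669,000 − €481,000) × 2.1% × 216/366 = €2,329.9672
1996-08-04 to 1996-12-31: 150 days, exemption €302,000 → (€669,000 − €302,000) × 2.1% × 150/366 = €3,158.6066
Total = €5,488.5738

€5,488.57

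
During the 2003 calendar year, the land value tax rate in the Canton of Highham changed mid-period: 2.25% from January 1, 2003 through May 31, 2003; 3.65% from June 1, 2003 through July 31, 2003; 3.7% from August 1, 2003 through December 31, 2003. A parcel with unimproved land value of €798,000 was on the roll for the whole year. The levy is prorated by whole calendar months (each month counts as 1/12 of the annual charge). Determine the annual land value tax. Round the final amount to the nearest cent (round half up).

€24,638.25

January 1 – May 31, 2003: 5 months at 2.25% → €798,000 × 2.25% × 5/12 = €7,481.2500
June 1 – July 31, 2003: 2 months at 3.65% → €798,000 × 3.65% × 2/12 = €4,854.5000
August 1 – December 31, 2003: 5 months at 3.7% → €798,000 × 3.7% × 5/12 = €12,302.5000
Total = €24,638.2500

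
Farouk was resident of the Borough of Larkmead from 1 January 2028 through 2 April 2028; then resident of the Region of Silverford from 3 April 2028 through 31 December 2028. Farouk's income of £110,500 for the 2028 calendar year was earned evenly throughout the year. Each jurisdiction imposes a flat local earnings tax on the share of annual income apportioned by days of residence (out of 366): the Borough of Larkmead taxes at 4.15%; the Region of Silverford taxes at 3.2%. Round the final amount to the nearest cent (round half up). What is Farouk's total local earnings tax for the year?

The Borough of Larkmead, 1 January – 2 April 2028: 93 days → £110,500 × 4.15% × 93/366 = £1,165.2316
The Region of Silverford, 3 April – 31 December 2028: 273 days → £110,500 × 3.2% × 273/366 = £2,637.5082
Total = £3,802.7398

£3,802.74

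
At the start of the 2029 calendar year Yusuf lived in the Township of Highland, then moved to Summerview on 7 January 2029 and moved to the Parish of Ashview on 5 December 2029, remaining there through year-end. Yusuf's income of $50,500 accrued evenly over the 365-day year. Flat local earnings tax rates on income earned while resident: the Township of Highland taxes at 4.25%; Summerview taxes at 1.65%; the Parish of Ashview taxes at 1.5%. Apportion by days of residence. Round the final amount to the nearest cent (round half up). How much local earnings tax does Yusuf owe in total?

$849.23

The Township of Highland, 1 January – 6 January 2029: 6 days → $50,500 × 4.25% × 6/365 = $35.2808
Summerview, 7 January – 4 December 2029: 332 days → $50,500 × 1.65% × 332/365 = $757.9151
The Parish of Ashview, 5 December – 31 December 2029: 27 days → $50,500 × 1.5% × 27/365 = $56.0342
Total = $849.2301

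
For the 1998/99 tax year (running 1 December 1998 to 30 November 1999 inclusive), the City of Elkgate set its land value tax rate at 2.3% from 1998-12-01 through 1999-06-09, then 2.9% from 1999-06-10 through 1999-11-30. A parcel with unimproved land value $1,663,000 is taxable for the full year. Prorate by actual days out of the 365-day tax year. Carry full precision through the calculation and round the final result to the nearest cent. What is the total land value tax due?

$43,005.64

1998-12-01 to 1999-06-09: 191 days at 2.3% → $1,663,000 × 2.3% × 191/365 = $20,015.2301
1999-06-10 to 1999-11-30: 174 days at 2.9% → $1,663,000 × 2.9% × 174/365 = $22,990.4055
Total = $43,005.6356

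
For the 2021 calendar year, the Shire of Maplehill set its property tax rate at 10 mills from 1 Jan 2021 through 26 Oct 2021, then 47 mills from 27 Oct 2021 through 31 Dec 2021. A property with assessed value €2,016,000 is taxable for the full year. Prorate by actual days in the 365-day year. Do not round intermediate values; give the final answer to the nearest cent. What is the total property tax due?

1 Jan – 26 Oct 2021: 299 days at 10 mills → €2,016,000 × 1% × 299/365 = €16,514.6301
27 Oct – 31 Dec 2021: 66 days at 47 mills → €2,016,000 × 4.7% × 66/365 = €17,133.2384
Total = €33,647.8685

€33,647.87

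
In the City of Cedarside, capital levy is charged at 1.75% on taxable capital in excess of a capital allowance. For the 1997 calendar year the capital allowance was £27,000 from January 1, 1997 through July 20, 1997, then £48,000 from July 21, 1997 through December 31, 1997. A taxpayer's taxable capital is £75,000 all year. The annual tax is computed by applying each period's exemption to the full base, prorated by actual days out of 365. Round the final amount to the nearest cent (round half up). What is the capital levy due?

£674.88

January 1 – July 20, 1997: 201 days, exemption £27,000 → (£75,000 − £27,000) × 1.75% × 201/365 = £462.5753
July 21 – December 31, 1997: 164 days, exemption £48,000 → (£75,000 − £48,000) × 1.75% × 164/365 = £212.3014
Total = £674.8767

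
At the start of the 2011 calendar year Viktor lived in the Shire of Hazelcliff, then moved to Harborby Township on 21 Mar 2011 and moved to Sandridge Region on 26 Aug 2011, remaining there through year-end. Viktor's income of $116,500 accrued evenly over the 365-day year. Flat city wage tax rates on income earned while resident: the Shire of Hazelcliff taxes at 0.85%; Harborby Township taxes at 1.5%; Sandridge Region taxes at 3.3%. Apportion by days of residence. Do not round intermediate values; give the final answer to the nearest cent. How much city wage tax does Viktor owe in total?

The Shire of Hazelcliff, 1 Jan – 20 Mar 2011: 79 days → $116,500 × 0.85% × 79/365 = $214.3281
Harborby Township, 21 Mar – 25 Aug 2011: 158 days → $116,500 × 1.5% × 158/365 = $756.4521
Sandridge Region, 26 Aug – 31 Dec 2011: 128 days → $116,500 × 3.3% × 128/365 = $1,348.2082
Total = $2,318.9884

$2,318.99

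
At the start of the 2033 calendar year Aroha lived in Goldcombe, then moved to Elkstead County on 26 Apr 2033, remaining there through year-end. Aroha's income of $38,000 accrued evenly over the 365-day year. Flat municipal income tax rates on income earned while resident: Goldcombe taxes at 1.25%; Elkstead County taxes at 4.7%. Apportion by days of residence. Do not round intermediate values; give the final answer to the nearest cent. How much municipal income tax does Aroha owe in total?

$1,372.95

Goldcombe, 1 Jan – 25 Apr 2033: 115 days → $38,000 × 1.25% × 115/365 = $149.6575
Elkstead County, 26 Apr – 31 Dec 2033: 250 days → $38,000 × 4.7% × 250/365 = $1,223.2877
Total = $1,372.9452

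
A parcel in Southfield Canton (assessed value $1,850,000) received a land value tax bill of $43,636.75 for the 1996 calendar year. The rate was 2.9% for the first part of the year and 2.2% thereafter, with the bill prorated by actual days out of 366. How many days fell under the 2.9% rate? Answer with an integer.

Let d = days at the first rate; then 366 − d days at the second rate.
$1,850,000 × [2.9%·d + 2.2%·(366−d)] / 366 = $43,636.75
Solving gives d = 83, so the new rate took effect on 24 March 1996.

83 days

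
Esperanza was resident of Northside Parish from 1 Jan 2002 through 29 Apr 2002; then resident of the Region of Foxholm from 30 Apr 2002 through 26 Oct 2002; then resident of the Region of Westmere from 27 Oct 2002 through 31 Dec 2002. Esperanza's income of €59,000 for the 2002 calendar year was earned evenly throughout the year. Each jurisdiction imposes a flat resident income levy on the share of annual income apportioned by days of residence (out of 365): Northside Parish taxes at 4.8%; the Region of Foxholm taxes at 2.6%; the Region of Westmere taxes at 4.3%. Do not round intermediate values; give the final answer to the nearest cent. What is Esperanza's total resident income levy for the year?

€2,138.55

Northside Parish, 1 Jan – 29 Apr 2002: 119 days → €59,000 × 4.8% × 119/365 = €923.3096
The Region of Foxholm, 30 Apr – 26 Oct 2002: 180 days → €59,000 × 2.6% × 180/365 = €756.4932
The Region of Westmere, 27 Oct – 31 Dec 2002: 66 days → €59,000 × 4.3% × 66/365 = €458.7452
Total = €2,138.5479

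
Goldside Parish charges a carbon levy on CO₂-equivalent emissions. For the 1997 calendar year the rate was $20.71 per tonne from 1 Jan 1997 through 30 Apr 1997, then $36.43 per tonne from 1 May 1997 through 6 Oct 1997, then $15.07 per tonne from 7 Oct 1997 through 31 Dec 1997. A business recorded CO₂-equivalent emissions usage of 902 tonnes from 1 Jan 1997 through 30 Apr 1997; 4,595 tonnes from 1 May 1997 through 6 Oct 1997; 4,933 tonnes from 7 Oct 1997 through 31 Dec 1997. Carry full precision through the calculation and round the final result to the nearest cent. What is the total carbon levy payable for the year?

1 Jan – 30 Apr 1997: 902 tonnes at $20.71/tonne → $18,680.42
1 May – 6 Oct 1997: 4,595 tonnes at $36.43/tonne → $167,395.85
7 Oct – 31 Dec 1997: 4,933 tonnes at $15.07/tonne → $74,340.31

$260,416.58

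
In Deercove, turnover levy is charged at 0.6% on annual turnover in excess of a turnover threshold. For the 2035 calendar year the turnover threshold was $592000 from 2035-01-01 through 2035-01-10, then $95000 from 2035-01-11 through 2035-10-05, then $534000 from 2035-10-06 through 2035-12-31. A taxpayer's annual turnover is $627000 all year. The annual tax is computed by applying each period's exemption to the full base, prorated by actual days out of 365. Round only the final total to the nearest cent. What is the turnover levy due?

$2482.47

2035-01-01 to 2035-01-10: 10 days, exemption $592000 → ($627000 − $592000) × 0.6% × 10/365 = $5.7534
2035-01-11 to 2035-10-05: 268 days, exemption $95000 → ($627000 − $95000) × 0.6% × 268/365 = $2343.7151
2035-10-06 to 2035-12-31: 87 days, exemption $534000 → ($627000 − $534000) × 0.6% × 87/365 = $133.0027
Total = $2482.4712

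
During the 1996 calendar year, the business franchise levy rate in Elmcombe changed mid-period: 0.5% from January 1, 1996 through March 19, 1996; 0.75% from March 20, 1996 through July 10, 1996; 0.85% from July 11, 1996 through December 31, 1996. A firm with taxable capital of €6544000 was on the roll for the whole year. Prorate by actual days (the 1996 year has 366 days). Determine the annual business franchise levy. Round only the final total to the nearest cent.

€48659.83

January 1 – March 19, 1996: 79 days at 0.5% → €6544000 × 0.5% × 79/366 = €7062.5137
March 20 – July 10, 1996: 113 days at 0.75% → €6544000 × 0.75% × 113/366 = €15153.1148
July 11 – December 31, 1996: 174 days at 0.85% → €6544000 × 0.85% × 174/366 = €26444.1967
Total = €48659.8251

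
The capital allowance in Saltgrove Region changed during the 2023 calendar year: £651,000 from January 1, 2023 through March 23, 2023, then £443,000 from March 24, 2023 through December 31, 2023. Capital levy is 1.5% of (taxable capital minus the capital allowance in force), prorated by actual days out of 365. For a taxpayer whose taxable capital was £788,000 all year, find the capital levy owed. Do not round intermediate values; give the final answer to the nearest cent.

£4,474.07

January 1 – March 23, 2023: 82 days, exemption £651,000 → (£788,000 − £651,000) × 1.5% × 82/365 = £461.6712
March 24 – December 31, 2023: 283 days, exemption £443,000 → (£788,000 − £443,000) × 1.5% × 283/365 = £4,012.3973
Total = £4,474.0685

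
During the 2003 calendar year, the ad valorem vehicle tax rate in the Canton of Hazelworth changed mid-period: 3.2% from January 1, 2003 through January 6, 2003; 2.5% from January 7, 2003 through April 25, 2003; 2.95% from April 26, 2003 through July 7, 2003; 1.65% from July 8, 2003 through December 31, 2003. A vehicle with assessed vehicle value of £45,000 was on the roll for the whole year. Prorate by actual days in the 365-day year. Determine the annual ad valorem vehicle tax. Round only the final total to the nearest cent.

January 1 – January 6, 2003: 6 days at 3.2% → £45,000 × 3.2% × 6/365 = £23.6712
January 7 – April 25, 2003: 109 days at 2.5% → £45,000 × 2.5% × 109/365 = £335.9589
April 26 – July 7, 2003: 73 days at 2.95% → £45,000 × 2.95% × 73/365 = £265.5000
July 8 – December 31, 2003: 177 days at 1.65% → £45,000 × 1.65% × 177/365 = £360.0616
Total = £985.1918

£985.19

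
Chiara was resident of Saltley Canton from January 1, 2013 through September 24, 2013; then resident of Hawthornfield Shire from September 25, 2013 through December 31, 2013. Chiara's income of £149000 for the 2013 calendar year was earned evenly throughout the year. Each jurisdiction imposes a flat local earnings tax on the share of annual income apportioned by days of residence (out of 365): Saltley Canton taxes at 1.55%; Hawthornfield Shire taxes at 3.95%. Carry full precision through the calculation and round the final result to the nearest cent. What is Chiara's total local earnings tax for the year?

Saltley Canton, January 1 – September 24, 2013: 267 days → £149000 × 1.55% × 267/365 = £1689.4151
Hawthornfield Shire, September 25 – December 31, 2013: 98 days → £149000 × 3.95% × 98/365 = £1580.2164
Total = £3269.6315

£3269.63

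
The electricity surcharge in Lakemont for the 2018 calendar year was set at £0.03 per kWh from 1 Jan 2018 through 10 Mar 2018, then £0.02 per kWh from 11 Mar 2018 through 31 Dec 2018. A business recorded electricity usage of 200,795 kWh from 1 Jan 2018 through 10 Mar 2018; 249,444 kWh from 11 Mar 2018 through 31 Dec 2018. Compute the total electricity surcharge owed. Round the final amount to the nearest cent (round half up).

£11,012.73

1 Jan – 10 Mar 2018: 200,795 kWh at £0.03/kWh → £6,023.85
11 Mar – 31 Dec 2018: 249,444 kWh at £0.02/kWh → £4,988.88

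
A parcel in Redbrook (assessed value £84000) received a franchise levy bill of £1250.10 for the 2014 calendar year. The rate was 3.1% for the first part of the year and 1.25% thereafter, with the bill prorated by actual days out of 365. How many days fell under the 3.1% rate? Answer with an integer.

47 days

Let d = days at the first rate; then 365 − d days at the second rate.
£84000 × [3.1%·d + 1.25%·(365−d)] / 365 = £1250.10
Solving gives d = 47, so the new rate took effect on 17 Feb 2014.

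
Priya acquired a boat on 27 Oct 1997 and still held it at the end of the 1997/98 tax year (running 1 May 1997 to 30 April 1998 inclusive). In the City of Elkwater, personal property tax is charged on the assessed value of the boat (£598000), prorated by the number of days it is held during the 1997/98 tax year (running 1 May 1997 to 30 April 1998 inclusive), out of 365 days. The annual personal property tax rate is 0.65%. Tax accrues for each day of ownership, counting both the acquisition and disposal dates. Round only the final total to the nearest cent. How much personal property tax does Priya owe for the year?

Days held (27 Oct 1997 – 30 Apr 1998): 186 out of 365
Tax = £598000 × 0.65% × 186/365 = £1980.7726

£1980.77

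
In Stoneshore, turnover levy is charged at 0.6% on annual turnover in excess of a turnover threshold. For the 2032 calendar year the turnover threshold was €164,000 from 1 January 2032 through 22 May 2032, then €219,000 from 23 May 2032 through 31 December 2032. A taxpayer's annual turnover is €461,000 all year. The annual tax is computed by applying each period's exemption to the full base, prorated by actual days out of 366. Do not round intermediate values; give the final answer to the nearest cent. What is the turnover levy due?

1 January – 22 May 2032: 143 days, exemption €164,000 → (€461,000 − €164,000) × 0.6% × 143/366 = €696.2459
23 May – 31 December 2032: 223 days, exemption €219,000 → (€461,000 − €219,000) × 0.6% × 223/366 = €884.6885
Total = €1,580.9344

€1,580.93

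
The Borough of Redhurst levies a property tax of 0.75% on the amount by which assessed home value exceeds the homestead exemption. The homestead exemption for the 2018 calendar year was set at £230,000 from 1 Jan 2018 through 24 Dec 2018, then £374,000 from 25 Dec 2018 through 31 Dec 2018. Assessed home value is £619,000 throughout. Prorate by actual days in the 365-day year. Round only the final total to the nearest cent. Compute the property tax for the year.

1 Jan – 24 Dec 2018: 358 days, exemption £230,000 → (£619,000 − £230,000) × 0.75% × 358/365 = £2,861.5479
25 Dec – 31 Dec 2018: 7 days, exemption £374,000 → (£619,000 − £374,000) × 0.75% × 7/365 = £35.2397
Total = £2,896.7877

£2,896.79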